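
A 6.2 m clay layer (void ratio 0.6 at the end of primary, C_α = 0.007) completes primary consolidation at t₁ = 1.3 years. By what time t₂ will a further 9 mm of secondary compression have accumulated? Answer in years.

t₂ ≈ 2.79 years

S_s = C_α·H/(1+e_p)·log₁₀(t₂/t₁) ⇒ log₁₀(t₂/t₁) = S_s·(1+e_p)/(C_α·H).
log₁₀(t₂/t₁) = 0.009 × (1+0.6) / (0.007×6.2) = 0.3318
t₂ = t₁ × 10^0.3318 = 1.3 × 2.147 = 2.791 years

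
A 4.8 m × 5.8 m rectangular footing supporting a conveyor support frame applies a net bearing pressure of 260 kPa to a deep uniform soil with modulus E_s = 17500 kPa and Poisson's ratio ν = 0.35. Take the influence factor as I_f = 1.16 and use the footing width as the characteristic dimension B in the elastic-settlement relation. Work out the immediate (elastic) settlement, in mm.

S_e ≈ 72.6 mm

Immediate (elastic) settlement: S_e = q·B·(1−ν²)/E_s · I_f.
S_e = 260 × 4.8 × (1 − 0.35²) / 17500 × 1.16
    = 260 × 4.8 × 0.8775 / 17500 × 1.16
    = 0.07259 m = 72.59 mm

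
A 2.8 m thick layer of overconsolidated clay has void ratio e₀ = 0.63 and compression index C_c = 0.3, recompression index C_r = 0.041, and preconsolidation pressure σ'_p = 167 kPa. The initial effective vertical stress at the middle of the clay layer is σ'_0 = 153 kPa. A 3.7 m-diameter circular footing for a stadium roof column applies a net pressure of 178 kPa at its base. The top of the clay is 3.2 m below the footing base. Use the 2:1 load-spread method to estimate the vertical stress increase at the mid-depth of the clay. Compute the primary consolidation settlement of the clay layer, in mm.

S_c ≈ 29.6 mm

Mid-depth of clay below the footing base: z = 3.2 + 2.8/2 = 4.6 m.
Stress increase at mid-clay by the 2:1 spreading method:
Δσ ≈ qD²/(D+z)² = 178×3.7²/(3.7+4.6)² = 35.373 kPa
Final effective stress: σ'_f = 153 + 35.373 = 188.37 kPa.
σ'_f = 188.37 > σ'_p = 167 kPa, so the stress path crosses the preconsolidation pressure — recompression up to σ'_p, then virgin compression beyond:
S_c = H/(1+e₀)·[C_r·log₁₀(σ'_p/σ'_0) + C_c·log₁₀(σ'_f/σ'_p)]
    = 2.8/1.63 × [0.041×log₁₀(167/153) + 0.3×log₁₀(188.37/167)]
    = 1.7178 × [0.001559 + 0.015689] = 0.02963 m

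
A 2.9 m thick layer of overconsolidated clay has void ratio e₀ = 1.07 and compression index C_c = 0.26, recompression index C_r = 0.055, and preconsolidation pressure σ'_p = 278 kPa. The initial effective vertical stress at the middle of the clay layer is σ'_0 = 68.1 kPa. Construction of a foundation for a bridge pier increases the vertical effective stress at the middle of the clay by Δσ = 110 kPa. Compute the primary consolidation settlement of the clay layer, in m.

S_c ≈ 0.0322 m

Final effective stress: σ'_f = 68.1 + 110 = 178.1 kPa.
σ'_f = 178.1 ≤ σ'_p = 278 kPa, so the clay remains overconsolidated and only the recompression index applies:
S_c = C_r·H/(1+e₀)·log₁₀(σ'_f/σ'_0) = 0.055×2.9/2.07×log₁₀(178.1/68.1)
    = 0.077055 × 0.41752 = 0.03217 m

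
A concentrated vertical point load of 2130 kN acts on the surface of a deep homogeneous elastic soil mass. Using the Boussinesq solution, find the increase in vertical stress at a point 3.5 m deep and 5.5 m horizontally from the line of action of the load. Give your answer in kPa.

Δσ_z ≈ 3.7 kPa

Boussinesq vertical stress below a point load on an elastic half-space:
Δσ_z = 3P/(2πz²) · [1 + (r/z)²]^(−5/2)
r/z = 5.5/3.5 = 1.5714; [1+(r/z)²]^(−5/2) = 0.044603.
Δσ_z = 3×2130/(2π×3.5²) × 0.044603 = 83.02 × 0.044603 = 3.703 kPa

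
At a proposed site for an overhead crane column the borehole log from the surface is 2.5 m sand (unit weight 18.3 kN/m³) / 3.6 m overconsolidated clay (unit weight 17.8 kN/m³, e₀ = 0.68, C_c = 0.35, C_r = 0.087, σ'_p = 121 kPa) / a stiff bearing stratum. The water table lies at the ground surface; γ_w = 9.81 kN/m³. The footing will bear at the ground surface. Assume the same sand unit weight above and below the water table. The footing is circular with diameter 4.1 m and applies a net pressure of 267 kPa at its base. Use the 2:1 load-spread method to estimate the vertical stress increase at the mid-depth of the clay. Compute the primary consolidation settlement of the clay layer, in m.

S_c ≈ 0.083 m

Mid-depth of clay below the ground surface: z = 2.5 + 3.6/2 = 4.3 m.
Total vertical stress at mid-clay: σ_v = 18.3×2.5 + 17.8×1.8 = 77.79 kPa.
Pore pressure: u = 9.81×(4.3 − 0) = 42.183 kPa.
Initial effective stress: σ'_0 = σ_v − u = 77.79 − 42.183 = 35.607 kPa.
Stress increase at mid-clay by the 2:1 spreading method:
Δσ ≈ qD²/(D+z)² = 267×4.1²/(4.1+4.3)² = 63.609 kPa
Final effective stress: σ'_f = 35.607 + 63.609 = 99.216 kPa.
σ'_f = 99.216 ≤ σ'_p = 121 kPa, so the clay remains overconsolidated and only the recompression index applies:
S_c = C_r·H/(1+e₀)·log₁₀(σ'_f/σ'_0) = 0.087×3.6/1.68×log₁₀(99.216/35.607)
    = 0.18643 × 0.44505 = 0.08297 m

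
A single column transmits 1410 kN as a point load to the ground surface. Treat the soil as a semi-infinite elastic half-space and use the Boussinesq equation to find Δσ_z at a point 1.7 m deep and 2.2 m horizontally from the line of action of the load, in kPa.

Δσ_z ≈ 19.9 kPa

Boussinesq vertical stress below a point load on an elastic half-space:
Δσ_z = 3P/(2πz²) · [1 + (r/z)²]^(−5/2)
r/z = 2.2/1.7 = 1.2941; [1+(r/z)²]^(−5/2) = 0.085466.
Δσ_z = 3×1410/(2π×1.7²) × 0.085466 = 232.95 × 0.085466 = 19.91 kPa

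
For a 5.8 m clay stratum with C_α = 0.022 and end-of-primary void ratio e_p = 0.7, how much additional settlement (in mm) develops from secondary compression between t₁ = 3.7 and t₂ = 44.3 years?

S_s ≈ 80.9 mm

Secondary compression: S_s = C_α·H/(1+e_p)·log₁₀(t₂/t₁)
S_s = 0.022×5.8/(1+0.7)×log₁₀(44.3/3.7)
    = 0.07506 × 1.078 = 0.08093 m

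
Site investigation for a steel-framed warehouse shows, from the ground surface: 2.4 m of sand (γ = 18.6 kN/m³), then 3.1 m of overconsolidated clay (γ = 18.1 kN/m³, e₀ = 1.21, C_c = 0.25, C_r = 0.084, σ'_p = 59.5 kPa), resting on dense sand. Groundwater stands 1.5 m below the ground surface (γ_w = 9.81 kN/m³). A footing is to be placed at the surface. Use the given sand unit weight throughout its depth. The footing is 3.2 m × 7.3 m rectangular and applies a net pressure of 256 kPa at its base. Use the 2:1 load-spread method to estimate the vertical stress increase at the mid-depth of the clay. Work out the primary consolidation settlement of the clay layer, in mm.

Mid-depth of clay below the ground surface: z = 2.4 + 3.1/2 = 3.95 m.
Total vertical stress at mid-clay: σ_v = 18.6×2.4 + 18.1×1.55 = 72.695 kPa.
Pore pressure: u = 9.81×(3.95 − 1.5) = 24.035 kPa.
Initial effective stress: σ'_0 = σ_v − u = 72.695 − 24.035 = 48.66 kPa.
Stress increase at mid-clay by the 2:1 spreading method:
Δσ = qBL/((B+z)(L+z)) = 256×3.2×7.3/((3.2+3.95)(7.3+3.95)) = 74.345 kPa
Final effective stress: σ'_f = 48.66 + 74.345 = 123 kPa.
σ'_f = 123 > σ'_p = 59.5 kPa, so the stress path crosses the preconsolidation pressure — recompression up to σ'_p, then virgin compression beyond:
S_c = H/(1+e₀)·[C_r·log₁₀(σ'_p/σ'_0) + C_c·log₁₀(σ'_f/σ'_p)]
    = 3.1/2.21 × [0.084×log₁₀(59.5/48.66) + 0.25×log₁₀(123/59.5)]
    = 1.4027 × [0.007337 + 0.078847] = 0.1209 m

S_c ≈ 121 mm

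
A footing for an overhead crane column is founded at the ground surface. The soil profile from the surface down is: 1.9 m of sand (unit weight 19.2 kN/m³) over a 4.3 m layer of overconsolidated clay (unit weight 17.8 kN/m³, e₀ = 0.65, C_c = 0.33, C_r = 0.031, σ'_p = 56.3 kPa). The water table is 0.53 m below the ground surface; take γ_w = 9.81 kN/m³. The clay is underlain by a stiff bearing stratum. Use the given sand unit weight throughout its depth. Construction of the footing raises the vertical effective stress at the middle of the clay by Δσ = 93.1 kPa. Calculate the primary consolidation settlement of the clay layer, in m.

S_c ≈ 0.334 m

Mid-depth of clay below the ground surface: z = 1.9 + 4.3/2 = 4.05 m.
Total vertical stress at mid-clay: σ_v = 19.2×1.9 + 17.8×2.15 = 74.75 kPa.
Pore pressure: u = 9.81×(4.05 − 0.53) = 34.531 kPa.
Initial effective stress: σ'_0 = σ_v − u = 74.75 − 34.531 = 40.219 kPa.
Final effective stress: σ'_f = 40.219 + 93.1 = 133.32 kPa.
σ'_f = 133.32 > σ'_p = 56.3 kPa, so the stress path crosses the preconsolidation pressure — recompression up to σ'_p, then virgin compression beyond:
S_c = H/(1+e₀)·[C_r·log₁₀(σ'_p/σ'_0) + C_c·log₁₀(σ'_f/σ'_p)]
    = 4.3/1.65 × [0.031×log₁₀(56.3/40.219) + 0.33×log₁₀(133.32/56.3)]
    = 2.6061 × [0.0045284 + 0.12355] = 0.3338 m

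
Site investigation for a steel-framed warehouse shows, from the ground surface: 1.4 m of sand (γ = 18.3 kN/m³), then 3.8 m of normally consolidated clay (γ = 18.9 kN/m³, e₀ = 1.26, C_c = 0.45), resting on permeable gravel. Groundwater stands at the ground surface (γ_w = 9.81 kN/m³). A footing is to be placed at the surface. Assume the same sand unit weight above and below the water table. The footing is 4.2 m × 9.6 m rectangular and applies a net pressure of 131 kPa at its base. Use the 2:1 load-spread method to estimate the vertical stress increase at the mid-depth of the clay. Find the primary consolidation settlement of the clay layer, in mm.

S_c ≈ 347 mm

Mid-depth of clay below the ground surface: z = 1.4 + 3.8/2 = 3.3 m.
Total vertical stress at mid-clay: σ_v = 18.3×1.4 + 18.9×1.9 = 61.53 kPa.
Pore pressure: u = 9.81×(3.3 − 0) = 32.373 kPa.
Initial effective stress: σ'_0 = σ_v − u = 61.53 − 32.373 = 29.157 kPa.
Stress increase at mid-clay by the 2:1 spreading method:
Δσ = qBL/((B+z)(L+z)) = 131×4.2×9.6/((4.2+3.3)(9.6+3.3)) = 54.593 kPa
Final effective stress: σ'_f = σ'_0 + Δσ = 29.157 + 54.593 = 83.75 kPa.
Normally consolidated clay, so the full stress increment lies on the virgin compression line:
S_c = C_c·H/(1+e₀)·log₁₀(σ'_f/σ'_0) = 0.45×3.8/(1+1.26)×log₁₀(83.75/29.157)
    = 0.75664 × 0.45824 = 0.3467 m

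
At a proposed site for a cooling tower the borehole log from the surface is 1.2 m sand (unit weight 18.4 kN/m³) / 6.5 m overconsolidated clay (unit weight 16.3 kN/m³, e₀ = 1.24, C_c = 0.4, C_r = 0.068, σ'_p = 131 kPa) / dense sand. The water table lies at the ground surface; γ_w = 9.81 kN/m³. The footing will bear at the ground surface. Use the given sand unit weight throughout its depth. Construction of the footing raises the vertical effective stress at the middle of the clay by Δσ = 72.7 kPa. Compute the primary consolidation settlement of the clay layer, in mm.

Mid-depth of clay below the ground surface: z = 1.2 + 6.5/2 = 4.45 m.
Total vertical stress at mid-clay: σ_v = 18.4×1.2 + 16.3×3.25 = 75.055 kPa.
Pore pressure: u = 9.81×(4.45 − 0) = 43.655 kPa.
Initial effective stress: σ'_0 = σ_v − u = 75.055 − 43.655 = 31.4 kPa.
Final effective stress: σ'_f = 31.4 + 72.7 = 104.1 kPa.
σ'_f = 104.1 ≤ σ'_p = 131 kPa, so the clay remains overconsolidated and only the recompression index applies:
S_c = C_r·H/(1+e₀)·log₁₀(σ'_f/σ'_0) = 0.068×6.5/2.24×log₁₀(104.1/31.4)
    = 0.19732 × 0.52052 = 0.1027 m

S_c ≈ 103 mm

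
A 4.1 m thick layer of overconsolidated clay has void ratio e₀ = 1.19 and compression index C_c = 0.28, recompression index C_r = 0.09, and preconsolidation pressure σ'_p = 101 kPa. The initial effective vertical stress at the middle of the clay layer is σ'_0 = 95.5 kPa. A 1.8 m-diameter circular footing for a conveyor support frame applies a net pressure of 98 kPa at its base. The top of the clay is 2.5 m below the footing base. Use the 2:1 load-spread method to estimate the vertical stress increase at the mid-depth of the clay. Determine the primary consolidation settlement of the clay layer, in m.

S_c ≈ 0.00938 m

Mid-depth of clay below the footing base: z = 2.5 + 4.1/2 = 4.55 m.
Stress increase at mid-clay by the 2:1 spreading method:
Δσ ≈ qD²/(D+z)² = 98×1.8²/(1.8+4.55)² = 7.8745 kPa
Final effective stress: σ'_f = 95.5 + 7.8745 = 103.37 kPa.
σ'_f = 103.37 > σ'_p = 101 kPa, so the stress path crosses the preconsolidation pressure — recompression up to σ'_p, then virgin compression beyond:
S_c = H/(1+e₀)·[C_r·log₁₀(σ'_p/σ'_0) + C_c·log₁₀(σ'_f/σ'_p)]
    = 4.1/2.19 × [0.09×log₁₀(101/95.5) + 0.28×log₁₀(103.37/101)]
    = 1.8721 × [0.0021886 + 0.0028205] = 0.009378 m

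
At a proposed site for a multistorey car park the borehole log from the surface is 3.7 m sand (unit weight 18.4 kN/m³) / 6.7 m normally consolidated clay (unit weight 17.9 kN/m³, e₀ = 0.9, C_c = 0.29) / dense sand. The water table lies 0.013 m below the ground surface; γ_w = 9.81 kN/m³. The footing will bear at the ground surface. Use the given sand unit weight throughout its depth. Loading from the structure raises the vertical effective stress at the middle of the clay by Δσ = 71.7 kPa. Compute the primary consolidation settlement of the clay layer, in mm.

S_c ≈ 353 mm

Mid-depth of clay below the ground surface: z = 3.7 + 6.7/2 = 7.05 m.
Total vertical stress at mid-clay: σ_v = 18.4×3.7 + 17.9×3.35 = 128.04 kPa.
Pore pressure: u = 9.81×(7.05 − 0.013) = 69.033 kPa.
Initial effective stress: σ'_0 = σ_v − u = 128.04 − 69.033 = 59.007 kPa.
Final effective stress: σ'_f = σ'_0 + Δσ = 59.007 + 71.7 = 130.71 kPa.
Normally consolidated clay, so the full stress increment lies on the virgin compression line:
S_c = C_c·H/(1+e₀)·log₁₀(σ'_f/σ'_0) = 0.29×6.7/(1+0.9)×log₁₀(130.71/59.007)
    = 1.0226 × 0.34541 = 0.3532 m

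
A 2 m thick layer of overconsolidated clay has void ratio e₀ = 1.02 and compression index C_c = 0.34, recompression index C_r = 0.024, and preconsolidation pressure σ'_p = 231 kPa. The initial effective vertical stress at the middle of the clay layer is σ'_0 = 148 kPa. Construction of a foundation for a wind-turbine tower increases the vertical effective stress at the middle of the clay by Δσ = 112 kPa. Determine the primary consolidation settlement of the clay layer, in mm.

S_c ≈ 21.9 mm

Final effective stress: σ'_f = 148 + 112 = 260 kPa.
σ'_f = 260 > σ'_p = 231 kPa, so the stress path crosses the preconsolidation pressure — recompression up to σ'_p, then virgin compression beyond:
S_c = H/(1+e₀)·[C_r·log₁₀(σ'_p/σ'_0) + C_c·log₁₀(σ'_f/σ'_p)]
    = 2/2.02 × [0.024×log₁₀(231/148) + 0.34×log₁₀(260/231)]
    = 0.9901 × [0.0046404 + 0.017463] = 0.02188 m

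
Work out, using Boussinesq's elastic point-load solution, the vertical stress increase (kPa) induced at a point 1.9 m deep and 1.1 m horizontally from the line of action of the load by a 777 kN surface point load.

Boussinesq vertical stress below a point load on an elastic half-space:
Δσ_z = 3P/(2πz²) · [1 + (r/z)²]^(−5/2)
r/z = 1.1/1.9 = 0.57895; [1+(r/z)²]^(−5/2) = 0.48546.
Δσ_z = 3×777/(2π×1.9²) × 0.48546 = 102.77 × 0.48546 = 49.89 kPa

Δσ_z ≈ 49.9 kPa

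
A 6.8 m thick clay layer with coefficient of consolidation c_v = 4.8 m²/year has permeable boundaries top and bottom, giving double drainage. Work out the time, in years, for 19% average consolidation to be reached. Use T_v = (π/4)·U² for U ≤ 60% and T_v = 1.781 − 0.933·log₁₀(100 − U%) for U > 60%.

t ≈ 0.0683 years

Drainage path length: H_d = H/2 = 3.4 m (double drainage).
U ≤ 60%: T_v = (π/4)·U² = (π/4)×0.19² = 0.028353.
t = T_v·H_d²/c_v = 0.028353×3.4²/4.8 = 0.06828 years.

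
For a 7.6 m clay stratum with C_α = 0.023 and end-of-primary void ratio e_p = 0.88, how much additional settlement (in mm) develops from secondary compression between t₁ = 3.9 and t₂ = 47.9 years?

Secondary compression: S_s = C_α·H/(1+e_p)·log₁₀(t₂/t₁)
S_s = 0.023×7.6/(1+0.88)×log₁₀(47.9/3.9)
    = 0.09298 × 1.089 = 0.1013 m

S_s ≈ 101 mm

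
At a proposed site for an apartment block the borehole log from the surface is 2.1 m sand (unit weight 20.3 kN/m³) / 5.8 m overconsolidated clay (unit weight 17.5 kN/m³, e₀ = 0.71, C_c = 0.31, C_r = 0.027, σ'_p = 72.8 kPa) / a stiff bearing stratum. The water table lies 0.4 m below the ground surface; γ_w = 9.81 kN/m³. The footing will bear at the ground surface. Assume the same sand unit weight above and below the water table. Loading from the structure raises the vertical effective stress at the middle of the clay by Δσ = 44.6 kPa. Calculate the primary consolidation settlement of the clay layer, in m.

Mid-depth of clay below the ground surface: z = 2.1 + 5.8/2 = 5 m.
Total vertical stress at mid-clay: σ_v = 20.3×2.1 + 17.5×2.9 = 93.38 kPa.
Pore pressure: u = 9.81×(5 − 0.4) = 45.126 kPa.
Initial effective stress: σ'_0 = σ_v − u = 93.38 − 45.126 = 48.254 kPa.
Final effective stress: σ'_f = 48.254 + 44.6 = 92.854 kPa.
σ'_f = 92.854 > σ'_p = 72.8 kPa, so the stress path crosses the preconsolidation pressure — recompression up to σ'_p, then virgin compression beyond:
S_c = H/(1+e₀)·[C_r·log₁₀(σ'_p/σ'_0) + C_c·log₁₀(σ'_f/σ'_p)]
    = 5.8/1.71 × [0.027×log₁₀(72.8/48.254) + 0.31×log₁₀(92.854/72.8)]
    = 3.3918 × [0.0048221 + 0.032757] = 0.1275 m

S_c ≈ 0.127 m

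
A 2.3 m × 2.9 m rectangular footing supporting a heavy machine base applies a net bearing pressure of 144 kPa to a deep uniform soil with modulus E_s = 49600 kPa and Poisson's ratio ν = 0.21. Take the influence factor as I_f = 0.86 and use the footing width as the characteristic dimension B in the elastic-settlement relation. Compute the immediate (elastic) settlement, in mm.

S_e ≈ 5.49 mm

Immediate (elastic) settlement: S_e = q·B·(1−ν²)/E_s · I_f.
S_e = 144 × 2.3 × (1 − 0.21²) / 49600 × 0.86
    = 144 × 2.3 × 0.9559 / 49600 × 0.86
    = 0.005489 m = 5.489 mm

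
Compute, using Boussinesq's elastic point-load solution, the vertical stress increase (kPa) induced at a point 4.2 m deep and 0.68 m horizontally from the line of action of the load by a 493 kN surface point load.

Δσ_z ≈ 12.5 kPa

Boussinesq vertical stress below a point load on an elastic half-space:
Δσ_z = 3P/(2πz²) · [1 + (r/z)²]^(−5/2)
r/z = 0.68/4.2 = 0.1619; [1+(r/z)²]^(−5/2) = 0.93736.
Δσ_z = 3×493/(2π×4.2²) × 0.93736 = 13.344 × 0.93736 = 12.51 kPa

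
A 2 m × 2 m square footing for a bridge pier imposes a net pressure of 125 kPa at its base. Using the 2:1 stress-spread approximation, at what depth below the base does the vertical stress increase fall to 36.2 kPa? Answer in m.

2:1 spreading — at depth z the loaded area has grown by z in each plan dimension:
qB²/(B+z)² = Δσ_z ⇒ z = B(√(q/Δσ_z) − 1) = 2×(√(125/36.2) − 1) = 1.716 m

z ≈ 1.72 m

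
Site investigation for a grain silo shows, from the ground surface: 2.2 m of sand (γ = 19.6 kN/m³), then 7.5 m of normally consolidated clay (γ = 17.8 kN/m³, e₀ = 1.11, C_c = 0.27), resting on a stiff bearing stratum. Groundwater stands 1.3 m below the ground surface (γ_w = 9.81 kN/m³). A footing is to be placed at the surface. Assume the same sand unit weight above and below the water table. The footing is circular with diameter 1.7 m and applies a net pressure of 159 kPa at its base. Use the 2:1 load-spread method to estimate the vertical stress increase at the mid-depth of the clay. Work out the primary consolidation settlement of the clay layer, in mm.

Mid-depth of clay below the ground surface: z = 2.2 + 7.5/2 = 5.95 m.
Total vertical stress at mid-clay: σ_v = 19.6×2.2 + 17.8×3.75 = 109.87 kPa.
Pore pressure: u = 9.81×(5.95 − 1.3) = 45.617 kPa.
Initial effective stress: σ'_0 = σ_v − u = 109.87 − 45.617 = 64.253 kPa.
Stress increase at mid-clay by the 2:1 spreading method:
Δσ ≈ qD²/(D+z)² = 159×1.7²/(1.7+5.95)² = 7.8519 kPa
Final effective stress: σ'_f = σ'_0 + Δσ = 64.253 + 7.8519 = 72.105 kPa.
Normally consolidated clay, so the full stress increment lies on the virgin compression line:
S_c = C_c·H/(1+e₀)·log₁₀(σ'_f/σ'_0) = 0.27×7.5/(1+1.11)×log₁₀(72.105/64.253)
    = 0.95972 × 0.050072 = 0.04806 m

S_c ≈ 48.1 mm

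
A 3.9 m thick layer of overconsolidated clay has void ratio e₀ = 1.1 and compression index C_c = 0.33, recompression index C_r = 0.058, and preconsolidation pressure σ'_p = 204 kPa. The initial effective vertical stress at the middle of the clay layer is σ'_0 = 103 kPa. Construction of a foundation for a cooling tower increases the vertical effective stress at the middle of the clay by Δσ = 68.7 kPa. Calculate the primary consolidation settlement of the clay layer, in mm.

S_c ≈ 23.9 mm

Final effective stress: σ'_f = 103 + 68.7 = 171.7 kPa.
σ'_f = 171.7 ≤ σ'_p = 204 kPa, so the clay remains overconsolidated and only the recompression index applies:
S_c = C_r·H/(1+e₀)·log₁₀(σ'_f/σ'_0) = 0.058×3.9/2.1×log₁₀(171.7/103)
    = 0.10771 × 0.22193 = 0.0239 m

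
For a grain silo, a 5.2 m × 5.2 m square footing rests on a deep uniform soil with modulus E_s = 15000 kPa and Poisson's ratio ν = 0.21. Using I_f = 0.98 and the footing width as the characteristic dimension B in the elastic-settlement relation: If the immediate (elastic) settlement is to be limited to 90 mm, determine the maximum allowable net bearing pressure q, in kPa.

S_e = q·B·(1−ν²)/E_s · I_f  ⇒  q = S_e·E_s / (B·(1−ν²)·I_f).
q = 0.09 × 15000 / (5.2 × 0.9559 × 0.98) = 277.1 kPa

q ≈ 277 kPa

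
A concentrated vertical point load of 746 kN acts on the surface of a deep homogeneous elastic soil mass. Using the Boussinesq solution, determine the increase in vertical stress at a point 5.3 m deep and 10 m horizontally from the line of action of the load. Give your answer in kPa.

Δσ_z ≈ 0.286 kPa

Boussinesq vertical stress below a point load on an elastic half-space:
Δσ_z = 3P/(2πz²) · [1 + (r/z)²]^(−5/2)
r/z = 10/5.3 = 1.8868; [1+(r/z)²]^(−5/2) = 0.022521.
Δσ_z = 3×746/(2π×5.3²) × 0.022521 = 12.68 × 0.022521 = 0.2856 kPa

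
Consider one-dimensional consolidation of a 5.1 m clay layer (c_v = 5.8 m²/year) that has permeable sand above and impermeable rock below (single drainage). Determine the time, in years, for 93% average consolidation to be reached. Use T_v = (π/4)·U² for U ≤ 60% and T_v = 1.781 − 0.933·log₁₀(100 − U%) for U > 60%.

Drainage path length: H_d = H = 5.1 m (single drainage).
U > 60%: T_v = 1.781 − 0.933·log₁₀(100 − 93) = 0.99252.
t = T_v·H_d²/c_v = 0.99252×5.1²/5.8 = 4.451 years.

t ≈ 4.45 years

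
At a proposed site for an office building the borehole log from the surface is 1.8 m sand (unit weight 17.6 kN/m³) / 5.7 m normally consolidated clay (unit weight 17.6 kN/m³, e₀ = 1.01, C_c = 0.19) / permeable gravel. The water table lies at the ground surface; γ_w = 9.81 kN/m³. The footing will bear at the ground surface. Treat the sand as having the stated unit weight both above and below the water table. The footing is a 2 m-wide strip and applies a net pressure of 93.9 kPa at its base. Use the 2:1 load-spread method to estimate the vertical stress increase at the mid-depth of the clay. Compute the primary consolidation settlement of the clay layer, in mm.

S_c ≈ 135 mm

Mid-depth of clay below the ground surface: z = 1.8 + 5.7/2 = 4.65 m.
Total vertical stress at mid-clay: σ_v = 17.6×1.8 + 17.6×2.85 = 81.84 kPa.
Pore pressure: u = 9.81×(4.65 − 0) = 45.617 kPa.
Initial effective stress: σ'_0 = σ_v − u = 81.84 − 45.617 = 36.223 kPa.
Stress increase at mid-clay by the 2:1 spreading method:
Δσ = qB/(B+z) = 93.9×2/(2+4.65) = 28.241 kPa
Final effective stress: σ'_f = σ'_0 + Δσ = 36.223 + 28.241 = 64.464 kPa.
Normally consolidated clay, so the full stress increment lies on the virgin compression line:
S_c = C_c·H/(1+e₀)·log₁₀(σ'_f/σ'_0) = 0.19×5.7/(1+1.01)×log₁₀(64.464/36.223)
    = 0.53881 × 0.25033 = 0.1349 m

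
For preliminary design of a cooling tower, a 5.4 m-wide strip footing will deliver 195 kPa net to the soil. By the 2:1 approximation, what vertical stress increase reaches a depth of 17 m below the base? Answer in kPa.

Δσ_z ≈ 47 kPa

By the 2:1 method the load spreads at 1 horizontal : 2 vertical, so at depth z the loaded area has grown by z in each plan dimension:
Δσ = qB/(B+z) = 195×5.4/(5.4+17) = 47.009 kPa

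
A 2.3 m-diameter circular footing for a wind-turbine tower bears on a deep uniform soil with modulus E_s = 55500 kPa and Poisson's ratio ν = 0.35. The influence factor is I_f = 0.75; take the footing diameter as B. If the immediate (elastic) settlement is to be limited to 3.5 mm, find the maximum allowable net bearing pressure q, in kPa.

S_e = q·B·(1−ν²)/E_s · I_f  ⇒  q = S_e·E_s / (B·(1−ν²)·I_f).
q = 0.0035 × 55500 / (2.3 × 0.8775 × 0.75) = 128.3 kPa

q ≈ 128 kPa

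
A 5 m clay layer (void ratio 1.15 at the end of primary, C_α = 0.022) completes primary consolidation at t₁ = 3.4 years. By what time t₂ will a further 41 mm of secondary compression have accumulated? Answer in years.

t₂ ≈ 21.5 years

S_s = C_α·H/(1+e_p)·log₁₀(t₂/t₁) ⇒ log₁₀(t₂/t₁) = S_s·(1+e_p)/(C_α·H).
log₁₀(t₂/t₁) = 0.041 × (1+1.15) / (0.022×5) = 0.8014
t₂ = t₁ × 10^0.8014 = 3.4 × 6.329 = 21.52 years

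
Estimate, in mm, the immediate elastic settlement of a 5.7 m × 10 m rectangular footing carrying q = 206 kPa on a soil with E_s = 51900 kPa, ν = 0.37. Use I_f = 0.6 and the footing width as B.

S_e ≈ 11.7 mm

Immediate (elastic) settlement: S_e = q·B·(1−ν²)/E_s · I_f.
S_e = 206 × 5.7 × (1 − 0.37²) / 51900 × 0.6
    = 206 × 5.7 × 0.8631 / 51900 × 0.6
    = 0.01172 m = 11.72 mm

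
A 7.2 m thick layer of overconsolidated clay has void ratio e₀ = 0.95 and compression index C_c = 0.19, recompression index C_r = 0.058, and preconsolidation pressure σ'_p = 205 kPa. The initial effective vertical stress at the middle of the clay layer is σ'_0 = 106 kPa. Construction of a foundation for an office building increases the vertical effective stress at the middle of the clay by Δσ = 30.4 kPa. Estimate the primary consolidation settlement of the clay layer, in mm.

S_c ≈ 23.5 mm

Final effective stress: σ'_f = 106 + 30.4 = 136.4 kPa.
σ'_f = 136.4 ≤ σ'_p = 205 kPa, so the clay remains overconsolidated and only the recompression index applies:
S_c = C_r·H/(1+e₀)·log₁₀(σ'_f/σ'_0) = 0.058×7.2/1.95×log₁₀(136.4/106)
    = 0.21415 × 0.10951 = 0.02345 m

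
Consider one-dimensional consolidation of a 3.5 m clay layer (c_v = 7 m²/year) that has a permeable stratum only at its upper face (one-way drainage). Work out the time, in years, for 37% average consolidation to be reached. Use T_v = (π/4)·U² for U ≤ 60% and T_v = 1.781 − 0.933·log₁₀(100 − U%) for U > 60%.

Drainage path length: H_d = H = 3.5 m (single drainage).
U ≤ 60%: T_v = (π/4)·U² = (π/4)×0.37² = 0.10752.
t = T_v·H_d²/c_v = 0.10752×3.5²/7 = 0.1882 years.

t ≈ 0.188 years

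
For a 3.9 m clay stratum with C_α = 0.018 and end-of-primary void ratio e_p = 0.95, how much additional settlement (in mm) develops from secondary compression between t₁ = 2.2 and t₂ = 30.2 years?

Secondary compression: S_s = C_α·H/(1+e_p)·log₁₀(t₂/t₁)
S_s = 0.018×3.9/(1+0.95)×log₁₀(30.2/2.2)
    = 0.036 × 1.138 = 0.04095 m

S_s ≈ 41 mm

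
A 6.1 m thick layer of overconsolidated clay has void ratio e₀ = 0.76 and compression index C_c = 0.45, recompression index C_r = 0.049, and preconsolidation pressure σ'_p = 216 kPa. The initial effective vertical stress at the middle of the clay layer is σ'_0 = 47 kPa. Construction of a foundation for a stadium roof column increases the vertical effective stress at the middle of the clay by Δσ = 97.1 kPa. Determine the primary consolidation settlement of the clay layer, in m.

Final effective stress: σ'_f = 47 + 97.1 = 144.1 kPa.
σ'_f = 144.1 ≤ σ'_p = 216 kPa, so the clay remains overconsolidated and only the recompression index applies:
S_c = C_r·H/(1+e₀)·log₁₀(σ'_f/σ'_0) = 0.049×6.1/1.76×log₁₀(144.1/47)
    = 0.16983 × 0.48657 = 0.08263 m

S_c ≈ 0.0826 m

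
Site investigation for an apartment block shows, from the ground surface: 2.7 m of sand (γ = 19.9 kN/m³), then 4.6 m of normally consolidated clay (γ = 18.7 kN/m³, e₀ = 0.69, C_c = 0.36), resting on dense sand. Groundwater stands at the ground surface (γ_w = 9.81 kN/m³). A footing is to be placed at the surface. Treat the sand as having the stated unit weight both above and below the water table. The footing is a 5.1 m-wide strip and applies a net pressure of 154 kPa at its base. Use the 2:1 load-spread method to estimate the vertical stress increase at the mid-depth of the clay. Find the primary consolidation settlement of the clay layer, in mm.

S_c ≈ 412 mm

Mid-depth of clay below the ground surface: z = 2.7 + 4.6/2 = 5 m.
Total vertical stress at mid-clay: σ_v = 19.9×2.7 + 18.7×2.3 = 96.74 kPa.
Pore pressure: u = 9.81×(5 − 0) = 49.05 kPa.
Initial effective stress: σ'_0 = σ_v − u = 96.74 − 49.05 = 47.69 kPa.
Stress increase at mid-clay by the 2:1 spreading method:
Δσ = qB/(B+z) = 154×5.1/(5.1+5) = 77.762 kPa
Final effective stress: σ'_f = σ'_0 + Δσ = 47.69 + 77.762 = 125.45 kPa.
Normally consolidated clay, so the full stress increment lies on the virgin compression line:
S_c = C_c·H/(1+e₀)·log₁₀(σ'_f/σ'_0) = 0.36×4.6/(1+0.69)×log₁₀(125.45/47.69)
    = 0.97988 × 0.42004 = 0.4116 m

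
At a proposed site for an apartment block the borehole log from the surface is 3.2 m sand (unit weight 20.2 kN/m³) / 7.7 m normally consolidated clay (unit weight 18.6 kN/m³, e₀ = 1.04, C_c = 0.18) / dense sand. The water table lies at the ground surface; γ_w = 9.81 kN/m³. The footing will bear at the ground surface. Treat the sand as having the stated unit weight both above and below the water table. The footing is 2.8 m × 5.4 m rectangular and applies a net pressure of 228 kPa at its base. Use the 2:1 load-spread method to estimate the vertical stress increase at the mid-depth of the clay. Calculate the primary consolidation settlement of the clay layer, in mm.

S_c ≈ 103 mm

Mid-depth of clay below the ground surface: z = 3.2 + 7.7/2 = 7.05 m.
Total vertical stress at mid-clay: σ_v = 20.2×3.2 + 18.6×3.85 = 136.25 kPa.
Pore pressure: u = 9.81×(7.05 − 0) = 69.16 kPa.
Initial effective stress: σ'_0 = σ_v − u = 136.25 − 69.16 = 67.09 kPa.
Stress increase at mid-clay by the 2:1 spreading method:
Δσ = qBL/((B+z)(L+z)) = 228×2.8×5.4/((2.8+7.05)(5.4+7.05)) = 28.111 kPa
Final effective stress: σ'_f = σ'_0 + Δσ = 67.09 + 28.111 = 95.201 kPa.
Normally consolidated clay, so the full stress increment lies on the virgin compression line:
S_c = C_c·H/(1+e₀)·log₁₀(σ'_f/σ'_0) = 0.18×7.7/(1+1.04)×log₁₀(95.201/67.09)
    = 0.67941 × 0.15198 = 0.1033 m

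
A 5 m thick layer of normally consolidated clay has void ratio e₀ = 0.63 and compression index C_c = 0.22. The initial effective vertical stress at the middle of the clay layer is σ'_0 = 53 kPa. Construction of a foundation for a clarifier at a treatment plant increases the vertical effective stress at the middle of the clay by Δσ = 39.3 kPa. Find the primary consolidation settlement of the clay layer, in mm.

S_c ≈ 163 mm

Final effective stress: σ'_f = σ'_0 + Δσ = 53 + 39.3 = 92.3 kPa.
Normally consolidated clay, so the full stress increment lies on the virgin compression line:
S_c = C_c·H/(1+e₀)·log₁₀(σ'_f/σ'_0) = 0.22×5/(1+0.63)×log₁₀(92.3/53)
    = 0.67485 × 0.24093 = 0.1626 m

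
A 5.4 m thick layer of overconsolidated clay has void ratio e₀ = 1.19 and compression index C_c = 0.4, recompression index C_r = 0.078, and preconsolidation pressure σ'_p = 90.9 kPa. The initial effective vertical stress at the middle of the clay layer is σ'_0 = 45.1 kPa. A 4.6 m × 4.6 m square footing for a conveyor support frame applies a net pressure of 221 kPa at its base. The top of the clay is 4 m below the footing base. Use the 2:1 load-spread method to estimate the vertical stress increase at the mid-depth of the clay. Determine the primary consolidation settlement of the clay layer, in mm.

Mid-depth of clay below the footing base: z = 4 + 5.4/2 = 6.7 m.
Stress increase at mid-clay by the 2:1 spreading method:
Δσ = qBL/((B+z)(L+z)) = 221×4.6×4.6/((4.6+6.7)(4.6+6.7)) = 36.623 kPa
Final effective stress: σ'_f = 45.1 + 36.623 = 81.723 kPa.
σ'_f = 81.723 ≤ σ'_p = 90.9 kPa, so the clay remains overconsolidated and only the recompression index applies:
S_c = C_r·H/(1+e₀)·log₁₀(σ'_f/σ'_0) = 0.078×5.4/2.19×log₁₀(81.723/45.1)
    = 0.19233 × 0.25817 = 0.04965 m

S_c ≈ 49.7 mm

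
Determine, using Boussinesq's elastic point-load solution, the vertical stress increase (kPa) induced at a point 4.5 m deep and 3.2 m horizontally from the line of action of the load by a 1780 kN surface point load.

Boussinesq vertical stress below a point load on an elastic half-space:
Δσ_z = 3P/(2πz²) · [1 + (r/z)²]^(−5/2)
r/z = 3.2/4.5 = 0.71111; [1+(r/z)²]^(−5/2) = 0.35948.
Δσ_z = 3×1780/(2π×4.5²) × 0.35948 = 41.97 × 0.35948 = 15.09 kPa

Δσ_z ≈ 15.1 kPa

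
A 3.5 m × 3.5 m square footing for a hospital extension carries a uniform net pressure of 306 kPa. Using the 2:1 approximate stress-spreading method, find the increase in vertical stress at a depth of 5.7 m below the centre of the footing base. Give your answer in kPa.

Δσ_z ≈ 44.3 kPa

By the 2:1 method the load spreads at 1 horizontal : 2 vertical, so at depth z the loaded area has grown by z in each plan dimension:
Δσ = qBL/((B+z)(L+z)) = 306×3.5×3.5/((3.5+5.7)(3.5+5.7)) = 44.288 kPa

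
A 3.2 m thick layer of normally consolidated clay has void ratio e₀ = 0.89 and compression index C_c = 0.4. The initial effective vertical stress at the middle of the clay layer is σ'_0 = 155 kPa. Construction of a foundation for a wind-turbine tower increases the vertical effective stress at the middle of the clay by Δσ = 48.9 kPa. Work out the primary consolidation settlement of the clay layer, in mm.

Final effective stress: σ'_f = σ'_0 + Δσ = 155 + 48.9 = 203.9 kPa.
Normally consolidated clay, so the full stress increment lies on the virgin compression line:
S_c = C_c·H/(1+e₀)·log₁₀(σ'_f/σ'_0) = 0.4×3.2/(1+0.89)×log₁₀(203.9/155)
    = 0.67725 × 0.11909 = 0.08065 m

S_c ≈ 80.7 mm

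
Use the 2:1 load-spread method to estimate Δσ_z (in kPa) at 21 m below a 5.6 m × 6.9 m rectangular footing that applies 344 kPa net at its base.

By the 2:1 method the load spreads at 1 horizontal : 2 vertical, so at depth z the loaded area has grown by z in each plan dimension:
Δσ = qBL/((B+z)(L+z)) = 344×5.6×6.9/((5.6+21)(6.9+21)) = 17.911 kPa

Δσ_z ≈ 17.9 kPa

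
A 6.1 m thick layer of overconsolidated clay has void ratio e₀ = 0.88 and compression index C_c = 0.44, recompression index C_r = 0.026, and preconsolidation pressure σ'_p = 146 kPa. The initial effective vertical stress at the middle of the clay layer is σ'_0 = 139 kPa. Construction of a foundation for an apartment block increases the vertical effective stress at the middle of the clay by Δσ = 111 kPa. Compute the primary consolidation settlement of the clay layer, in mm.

S_c ≈ 335 mm

Final effective stress: σ'_f = 139 + 111 = 250 kPa.
σ'_f = 250 > σ'_p = 146 kPa, so the stress path crosses the preconsolidation pressure — recompression up to σ'_p, then virgin compression beyond:
S_c = H/(1+e₀)·[C_r·log₁₀(σ'_p/σ'_0) + C_c·log₁₀(σ'_f/σ'_p)]
    = 6.1/1.88 × [0.026×log₁₀(146/139) + 0.44×log₁₀(250/146)]
    = 3.2447 × [0.00055479 + 0.10278] = 0.3353 m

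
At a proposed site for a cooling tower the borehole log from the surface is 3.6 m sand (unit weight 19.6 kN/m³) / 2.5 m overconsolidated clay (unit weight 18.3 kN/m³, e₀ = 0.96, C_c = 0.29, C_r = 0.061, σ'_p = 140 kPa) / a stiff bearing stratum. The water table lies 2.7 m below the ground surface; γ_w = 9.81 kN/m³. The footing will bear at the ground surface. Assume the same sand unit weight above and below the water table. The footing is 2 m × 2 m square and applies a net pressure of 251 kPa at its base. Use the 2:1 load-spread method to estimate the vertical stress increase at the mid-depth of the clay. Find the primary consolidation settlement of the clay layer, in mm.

Mid-depth of clay below the ground surface: z = 3.6 + 2.5/2 = 4.85 m.
Total vertical stress at mid-clay: σ_v = 19.6×3.6 + 18.3×1.25 = 93.435 kPa.
Pore pressure: u = 9.81×(4.85 − 2.7) = 21.091 kPa.
Initial effective stress: σ'_0 = σ_v − u = 93.435 − 21.091 = 72.344 kPa.
Stress increase at mid-clay by the 2:1 spreading method:
Δσ = qBL/((B+z)(L+z)) = 251×2×2/((2+4.85)(2+4.85)) = 21.397 kPa
Final effective stress: σ'_f = 72.344 + 21.397 = 93.741 kPa.
σ'_f = 93.741 ≤ σ'_p = 140 kPa, so the clay remains overconsolidated and only the recompression index applies:
S_c = C_r·H/(1+e₀)·log₁₀(σ'_f/σ'_0) = 0.061×2.5/1.96×log₁₀(93.741/72.344)
    = 0.077805 × 0.11253 = 0.008755 m

S_c ≈ 8.76 mm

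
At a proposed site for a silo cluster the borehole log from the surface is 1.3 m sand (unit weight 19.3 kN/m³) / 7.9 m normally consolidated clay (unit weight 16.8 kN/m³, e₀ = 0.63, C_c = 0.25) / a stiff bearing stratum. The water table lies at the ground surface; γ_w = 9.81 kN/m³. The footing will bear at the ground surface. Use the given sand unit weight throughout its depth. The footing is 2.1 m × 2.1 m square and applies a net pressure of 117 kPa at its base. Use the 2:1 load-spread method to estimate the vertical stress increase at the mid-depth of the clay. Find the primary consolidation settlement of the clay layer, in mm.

Mid-depth of clay below the ground surface: z = 1.3 + 7.9/2 = 5.25 m.
Total vertical stress at mid-clay: σ_v = 19.3×1.3 + 16.8×3.95 = 91.45 kPa.
Pore pressure: u = 9.81×(5.25 − 0) = 51.503 kPa.
Initial effective stress: σ'_0 = σ_v − u = 91.45 − 51.503 = 39.947 kPa.
Stress increase at mid-clay by the 2:1 spreading method:
Δσ = qBL/((B+z)(L+z)) = 117×2.1×2.1/((2.1+5.25)(2.1+5.25)) = 9.551 kPa
Final effective stress: σ'_f = σ'_0 + Δσ = 39.947 + 9.551 = 49.498 kPa.
Normally consolidated clay, so the full stress increment lies on the virgin compression line:
S_c = C_c·H/(1+e₀)·log₁₀(σ'_f/σ'_0) = 0.25×7.9/(1+0.63)×log₁₀(49.498/39.947)
    = 1.2117 × 0.093103 = 0.1128 m

S_c ≈ 113 mm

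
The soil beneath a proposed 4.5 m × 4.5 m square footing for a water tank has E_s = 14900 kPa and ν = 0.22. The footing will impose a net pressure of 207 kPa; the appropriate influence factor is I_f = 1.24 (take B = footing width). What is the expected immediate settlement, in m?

S_e ≈ 0.0738 m

Immediate (elastic) settlement: S_e = q·B·(1−ν²)/E_s · I_f.
S_e = 207 × 4.5 × (1 − 0.22²) / 14900 × 1.24
    = 207 × 4.5 × 0.9516 / 14900 × 1.24
    = 0.07377 m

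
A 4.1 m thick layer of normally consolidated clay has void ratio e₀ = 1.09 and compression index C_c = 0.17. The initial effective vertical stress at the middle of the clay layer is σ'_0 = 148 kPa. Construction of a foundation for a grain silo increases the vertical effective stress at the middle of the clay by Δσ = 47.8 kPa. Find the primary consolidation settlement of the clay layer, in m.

Final effective stress: σ'_f = σ'_0 + Δσ = 148 + 47.8 = 195.8 kPa.
Normally consolidated clay, so the full stress increment lies on the virgin compression line:
S_c = C_c·H/(1+e₀)·log₁₀(σ'_f/σ'_0) = 0.17×4.1/(1+1.09)×log₁₀(195.8/148)
    = 0.33349 × 0.12155 = 0.04054 m

S_c ≈ 0.0405 m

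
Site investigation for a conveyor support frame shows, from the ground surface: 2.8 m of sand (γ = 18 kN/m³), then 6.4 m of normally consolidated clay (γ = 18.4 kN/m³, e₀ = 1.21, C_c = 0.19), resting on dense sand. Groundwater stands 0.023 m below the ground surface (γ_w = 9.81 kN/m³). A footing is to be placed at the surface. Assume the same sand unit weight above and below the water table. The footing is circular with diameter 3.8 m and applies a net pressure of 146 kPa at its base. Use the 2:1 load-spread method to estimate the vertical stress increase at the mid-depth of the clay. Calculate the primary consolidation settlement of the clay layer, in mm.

S_c ≈ 86 mm

Mid-depth of clay below the ground surface: z = 2.8 + 6.4/2 = 6 m.
Total vertical stress at mid-clay: σ_v = 18×2.8 + 18.4×3.2 = 109.28 kPa.
Pore pressure: u = 9.81×(6 − 0.023) = 58.634 kPa.
Initial effective stress: σ'_0 = σ_v − u = 109.28 − 58.634 = 50.646 kPa.
Stress increase at mid-clay by the 2:1 spreading method:
Δσ ≈ qD²/(D+z)² = 146×3.8²/(3.8+6)² = 21.952 kPa
Final effective stress: σ'_f = σ'_0 + Δσ = 50.646 + 21.952 = 72.598 kPa.
Normally consolidated clay, so the full stress increment lies on the virgin compression line:
S_c = C_c·H/(1+e₀)·log₁₀(σ'_f/σ'_0) = 0.19×6.4/(1+1.21)×log₁₀(72.598/50.646)
    = 0.55023 × 0.15638 = 0.08604 m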